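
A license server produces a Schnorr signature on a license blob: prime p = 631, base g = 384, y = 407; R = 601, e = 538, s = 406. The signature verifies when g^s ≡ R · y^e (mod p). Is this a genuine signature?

genuine

g^s mod p:
384^406 mod 631 = 188
R · y^e mod p:
407^538 mod 631 = 162
601·162 = 97362 ≡ 188 (mod 631)
188 ≡ 188 (mod 631); signature holds.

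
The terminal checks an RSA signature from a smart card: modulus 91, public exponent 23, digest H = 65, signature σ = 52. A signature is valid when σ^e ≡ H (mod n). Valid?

no

Squares mod 91: σ^1≡52, σ^2≡65, σ^4≡39, σ^8≡65, σ^16≡39
23 = 16 + 4 + 2 + 1, so σ^23 ≡ 39·39·65·52 ≡ 26 (mod 91)
σ^23 mod 91 = 26, but H = 65.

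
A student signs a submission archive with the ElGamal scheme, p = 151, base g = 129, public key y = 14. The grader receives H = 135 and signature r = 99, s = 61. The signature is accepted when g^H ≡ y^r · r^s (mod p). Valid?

no

Left side g^H mod p:
129^2 = 16641 ≡ 31
129^4 ≡ 31^2 = 961 ≡ 55
129^8 ≡ 55^2 = 3025 ≡ 5
129^16 ≡ 5^2 = 25
129^32 ≡ 25^2 = 625 ≡ 21
129^64 ≡ 21^2 = 441 ≡ 139
129^128 ≡ 139^2 = 19321 ≡ 144
135 = 128 + 4 + 2 + 1, so 129^135 ≡ 144·55·31·129 ≡ 132 (mod 151)
Right side y^r · r^s mod p:
14^2 = 196 ≡ 45
14^4 ≡ 45^2 = 2025 ≡ 62
14^8 ≡ 62^2 = 3844 ≡ 69
14^16 ≡ 69^2 = 4761 ≡ 80
14^32 ≡ 80^2 = 6400 ≡ 58
14^64 ≡ 58^2 = 3364 ≡ 42
99 = 64 + 32 + 2 + 1, so 14^99 ≡ 42·58·45·14 ≡ 67 (mod 151)
99^2 = 9801 ≡ 137
99^4 ≡ 137^2 = 18769 ≡ 45
99^8 ≡ 45^2 = 2025 ≡ 62
99^16 ≡ 62^2 = 3844 ≡ 69
99^32 ≡ 69^2 = 4761 ≡ 80
61 = 32 + 16 + 8 + 4 + 1, so 99^61 ≡ 80·69·62·45·99 ≡ 37 (mod 151)
67·37 = 2479 ≡ 63 (mod 151)
132 ≠ 63, so verification fails.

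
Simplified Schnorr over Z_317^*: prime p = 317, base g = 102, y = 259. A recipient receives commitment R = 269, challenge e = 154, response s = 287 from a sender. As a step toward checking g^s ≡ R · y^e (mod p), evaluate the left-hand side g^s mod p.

88

102^287 mod 317 = 88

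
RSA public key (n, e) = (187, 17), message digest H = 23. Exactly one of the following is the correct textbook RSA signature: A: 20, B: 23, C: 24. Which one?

B

Candidate A: Squares mod 187: 20^1≡20, 20^2≡26, 20^4≡115, 20^8≡135, 20^16≡86; 17 = 16 + 1, so 20^17 ≡ 86·20 ≡ 37 (mod 187)
Candidate B: Squares mod 187: 23^1≡23, 23^2≡155, 23^4≡89, 23^8≡67, 23^16≡1; 17 = 16 + 1, so 23^17 ≡ 1·23 ≡ 23 (mod 187)
  → matches H = 23
Candidate C: Squares mod 187: 24^1≡24, 24^2≡15, 24^4≡38, 24^8≡135, 24^16≡86; 17 = 16 + 1, so 24^17 ≡ 86·24 ≡ 7 (mod 187)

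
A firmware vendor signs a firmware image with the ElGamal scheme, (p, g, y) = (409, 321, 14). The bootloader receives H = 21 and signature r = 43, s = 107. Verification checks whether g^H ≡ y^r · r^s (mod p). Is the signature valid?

invalid

Left side g^H mod p:
Squares mod 409: 321^1≡321, 321^2≡382, 321^4≡320, 321^8≡150, 321^16≡5
21 = 16 + 4 + 1, so 321^21 ≡ 5·320·321 ≡ 305 (mod 409)
Right side y^r · r^s mod p:
Squares mod 409: 14^1≡14, 14^2≡196, 14^4≡379, 14^8≡82, 14^16≡180, 14^32≡89
43 = 32 + 8 + 2 + 1, so 14^43 ≡ 89·82·196·14 ≡ 254 (mod 409)
Squares mod 409: 43^1≡43, 43^2≡213, 43^4≡379, 43^8≡82, 43^16≡180, 43^32≡89, 43^64≡150
107 = 64 + 32 + 8 + 2 + 1, so 43^107 ≡ 150·89·82·213·43 ≡ 11 (mod 409)
254·11 = 2794 ≡ 340 (mod 409)
305 ≠ 340, so verification fails.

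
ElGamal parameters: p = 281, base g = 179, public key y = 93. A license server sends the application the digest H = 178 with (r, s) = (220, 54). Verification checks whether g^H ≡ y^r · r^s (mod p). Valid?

yes

Left side g^H mod p:
Squares mod 281: 179^1≡179, 179^2≡7, 179^4≡49, 179^8≡153, 179^16≡86, 179^32≡90, 179^64≡232, 179^128≡153
178 = 128 + 32 + 16 + 2, so 179^178 ≡ 153·90·86·7 ≡ 40 (mod 281)
Right side y^r · r^s mod p:
Squares mod 281: 93^1≡93, 93^2≡219, 93^4≡191, 93^8≡232, 93^16≡153, 93^32≡86, 93^64≡90, 93^128≡232
220 = 128 + 64 + 16 + 8 + 4, so 93^220 ≡ 232·90·153·232·191 ≡ 280 (mod 281)
Squares mod 281: 220^1≡220, 220^2≡68, 220^4≡128, 220^8≡86, 220^16≡90, 220^32≡232
54 = 32 + 16 + 4 + 2, so 220^54 ≡ 232·90·128·68 ≡ 241 (mod 281)
280·241 = 67480 ≡ 40 (mod 281)
40 ≡ 40 (mod 281), so the signature is genuine.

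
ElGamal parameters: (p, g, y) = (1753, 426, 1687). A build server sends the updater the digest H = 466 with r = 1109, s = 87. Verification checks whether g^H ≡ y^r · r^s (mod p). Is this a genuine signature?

Left side g^H mod p:
426^2 = 181476 ≡ 917
426^4 ≡ 917^2 = 840889 ≡ 1202
426^8 ≡ 1202^2 = 1444804 ≡ 332
426^16 ≡ 332^2 = 110224 ≡ 1538
426^32 ≡ 1538^2 = 2365444 ≡ 647
426^64 ≡ 647^2 = 418609 ≡ 1395
426^128 ≡ 1395^2 = 1946025 ≡ 195
426^256 ≡ 195^2 = 38025 ≡ 1212
466 = 256 + 128 + 64 + 16 + 2, so 426^466 ≡ 1212·195·1395·1538·917 ≡ 1681 (mod 1753)
Right side y^r · r^s mod p:
1687^2 = 2845969 ≡ 850
1687^4 ≡ 850^2 = 722500 ≡ 264
1687^8 ≡ 264^2 = 69696 ≡ 1329
1687^16 ≡ 1329^2 = 1766241 ≡ 970
1687^32 ≡ 970^2 = 940900 ≡ 1292
1687^64 ≡ 1292^2 = 1669264 ≡ 408
1687^128 ≡ 408^2 = 166464 ≡ 1682
1687^256 ≡ 1682^2 = 2829124 ≡ 1535
1687^512 ≡ 1535^2 = 2356225 ≡ 193
1687^1024 ≡ 193^2 = 37249 ≡ 436
1109 = 1024 + 64 + 16 + 4 + 1, so 1687^1109 ≡ 436·408·970·264·1687 ≡ 1525 (mod 1753)
1109^2 = 1229881 ≡ 1028
1109^4 ≡ 1028^2 = 1056784 ≡ 1478
1109^8 ≡ 1478^2 = 2184484 ≡ 246
1109^16 ≡ 246^2 = 60516 ≡ 914
1109^32 ≡ 914^2 = 835396 ≡ 968
1109^64 ≡ 968^2 = 937024 ≡ 922
87 = 64 + 16 + 4 + 2 + 1, so 1109^87 ≡ 922·914·1478·1028·1109 ≡ 844 (mod 1753)
1525·844 = 1287100 ≡ 398 (mod 1753)
1681 ≠ 398, so verification fails.

forged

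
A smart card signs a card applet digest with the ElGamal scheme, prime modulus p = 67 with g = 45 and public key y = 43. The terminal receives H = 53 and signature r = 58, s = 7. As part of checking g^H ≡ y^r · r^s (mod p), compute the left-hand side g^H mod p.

Squares mod 67: 45^1≡45, 45^2≡15, 45^4≡24, 45^8≡40, 45^16≡59, 45^32≡64
53 = 32 + 16 + 4 + 1, so 45^53 ≡ 64·59·24·45 ≡ 58 (mod 67)

58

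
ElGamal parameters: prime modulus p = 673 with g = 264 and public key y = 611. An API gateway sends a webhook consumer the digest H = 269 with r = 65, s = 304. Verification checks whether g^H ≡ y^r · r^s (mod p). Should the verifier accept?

Left side g^H mod p:
264^2 = 69696 ≡ 377
264^4 ≡ 377^2 = 142129 ≡ 126
264^8 ≡ 126^2 = 15876 ≡ 397
264^16 ≡ 397^2 = 157609 ≡ 127
264^32 ≡ 127^2 = 16129 ≡ 650
264^64 ≡ 650^2 = 422500 ≡ 529
264^128 ≡ 529^2 = 279841 ≡ 546
264^256 ≡ 546^2 = 298116 ≡ 650
269 = 256 + 8 + 4 + 1, so 264^269 ≡ 650·397·126·264 ≡ 65 (mod 673)
Right side y^r · r^s mod p:
611^2 = 373321 ≡ 479
611^4 ≡ 479^2 = 229441 ≡ 621
611^8 ≡ 621^2 = 385641 ≡ 12
611^16 ≡ 12^2 = 144
611^32 ≡ 144^2 = 20736 ≡ 546
611^64 ≡ 546^2 = 298116 ≡ 650
65 = 64 + 1, so 611^65 ≡ 650·611 ≡ 80 (mod 673)
65^2 = 4225 ≡ 187
65^4 ≡ 187^2 = 34969 ≡ 646
65^8 ≡ 646^2 = 417316 ≡ 56
65^16 ≡ 56^2 = 3136 ≡ 444
65^32 ≡ 444^2 = 197136 ≡ 620
65^64 ≡ 620^2 = 384400 ≡ 117
65^128 ≡ 117^2 = 13689 ≡ 229
65^256 ≡ 229^2 = 52441 ≡ 620
304 = 256 + 32 + 16, so 65^304 ≡ 620·620·444 ≡ 127 (mod 673)
80·127 = 10160 ≡ 65 (mod 673)
65 ≡ 65 (mod 673), so the signature is genuine.

accept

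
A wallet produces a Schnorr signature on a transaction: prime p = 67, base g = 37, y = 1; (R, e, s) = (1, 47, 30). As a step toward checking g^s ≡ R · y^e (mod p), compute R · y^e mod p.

1

1^2 = 1
1^4 ≡ 1^2 = 1
1^8 ≡ 1^2 = 1
1^16 ≡ 1^2 = 1
1^32 ≡ 1^2 = 1
47 = 32 + 8 + 4 + 2 + 1, so 1^47 ≡ 1·1·1·1·1 ≡ 1 (mod 67)
R · y^e ≡ 1·1 = 1 ≡ 1 (mod 67)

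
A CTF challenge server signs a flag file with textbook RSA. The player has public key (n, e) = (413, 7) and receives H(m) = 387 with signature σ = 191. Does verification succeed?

Squares mod 413: σ^1≡191, σ^2≡137, σ^4≡184
7 = 4 + 2 + 1, so σ^7 ≡ 184·137·191 ≡ 387 (mod 413)
Since 387 equals the digest 387, verification succeeds.

passes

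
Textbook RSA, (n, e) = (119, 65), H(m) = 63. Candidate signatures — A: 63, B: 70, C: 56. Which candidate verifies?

Candidate A: Squares mod 119: 63^1≡63, 63^2≡42, 63^4≡98, 63^8≡84, 63^16≡35, 63^32≡35, 63^64≡35; 65 = 64 + 1, so 63^65 ≡ 35·63 ≡ 63 (mod 119)
  → matches H(m) = 63
Candidate B: Squares mod 119: 70^1≡70, 70^2≡21, 70^4≡84, 70^8≡35, 70^16≡35, 70^32≡35, 70^64≡35; 65 = 64 + 1, so 70^65 ≡ 35·70 ≡ 70 (mod 119)
Candidate C: Squares mod 119: 56^1≡56, 56^2≡42, 56^4≡98, 56^8≡84, 56^16≡35, 56^32≡35, 56^64≡35; 65 = 64 + 1, so 56^65 ≡ 35·56 ≡ 56 (mod 119)

A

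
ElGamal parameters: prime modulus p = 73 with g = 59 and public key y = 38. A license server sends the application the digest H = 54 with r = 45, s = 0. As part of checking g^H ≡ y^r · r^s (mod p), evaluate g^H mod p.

46

59^2 = 3481 ≡ 50
59^4 ≡ 50^2 = 2500 ≡ 18
59^8 ≡ 18^2 = 324 ≡ 32
59^16 ≡ 32^2 = 1024 ≡ 2
59^32 ≡ 2^2 = 4
54 = 32 + 16 + 4 + 2, so 59^54 ≡ 4·2·18·50 ≡ 46 (mod 73)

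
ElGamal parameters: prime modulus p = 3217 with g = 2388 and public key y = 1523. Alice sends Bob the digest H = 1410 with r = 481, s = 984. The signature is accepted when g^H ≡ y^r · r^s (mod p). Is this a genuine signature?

forged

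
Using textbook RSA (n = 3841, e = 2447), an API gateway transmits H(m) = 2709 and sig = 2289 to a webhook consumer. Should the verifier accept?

accept

sig^2 ≡ 2289^2 = 5239521 ≡ 397
sig^4 ≡ 397^2 = 157609 ≡ 128
sig^8 ≡ 128^2 = 16384 ≡ 1020
sig^16 ≡ 1020^2 = 1040400 ≡ 3330
sig^32 ≡ 3330^2 = 11088900 ≡ 3774
sig^64 ≡ 3774^2 = 14243076 ≡ 648
sig^128 ≡ 648^2 = 419904 ≡ 1235
sig^256 ≡ 1235^2 = 1525225 ≡ 348
sig^512 ≡ 348^2 = 121104 ≡ 2033
sig^1024 ≡ 2033^2 = 4133089 ≡ 173
sig^2048 ≡ 173^2 = 29929 ≡ 3042
2447 = 2048 + 256 + 128 + 8 + 4 + 2 + 1, so sig^2447 ≡ 3042·348·1235·1020·128·397·2289 ≡ 2709 (mod 3841)
Since 2709 equals the digest 2709, verification succeeds.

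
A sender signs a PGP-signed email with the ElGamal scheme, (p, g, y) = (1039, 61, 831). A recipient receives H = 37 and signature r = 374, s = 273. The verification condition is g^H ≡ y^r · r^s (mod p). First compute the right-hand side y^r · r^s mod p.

831^2 = 690561 ≡ 665
831^4 ≡ 665^2 = 442225 ≡ 650
831^8 ≡ 650^2 = 422500 ≡ 666
831^16 ≡ 666^2 = 443556 ≡ 942
831^32 ≡ 942^2 = 887364 ≡ 58
831^64 ≡ 58^2 = 3364 ≡ 247
831^128 ≡ 247^2 = 61009 ≡ 747
831^256 ≡ 747^2 = 558009 ≡ 66
374 = 256 + 64 + 32 + 16 + 4 + 2, so 831^374 ≡ 66·247·58·942·650·665 ≡ 924 (mod 1039)
374^2 = 139876 ≡ 650
374^4 ≡ 650^2 = 422500 ≡ 666
374^8 ≡ 666^2 = 443556 ≡ 942
374^16 ≡ 942^2 = 887364 ≡ 58
374^32 ≡ 58^2 = 3364 ≡ 247
374^64 ≡ 247^2 = 61009 ≡ 747
374^128 ≡ 747^2 = 558009 ≡ 66
374^256 ≡ 66^2 = 4356 ≡ 200
273 = 256 + 16 + 1, so 374^273 ≡ 200·58·374 ≡ 575 (mod 1039)
y^r · r^s ≡ 924·575 = 531300 ≡ 371 (mod 1039)

371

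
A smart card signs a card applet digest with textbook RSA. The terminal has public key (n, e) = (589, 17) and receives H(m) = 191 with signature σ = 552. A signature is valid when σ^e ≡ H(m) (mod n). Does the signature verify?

σ^2 ≡ 552^2 = 304704 ≡ 191
σ^4 ≡ 191^2 = 36481 ≡ 552
σ^8 ≡ 552^2 = 304704 ≡ 191
σ^16 ≡ 191^2 = 36481 ≡ 552
17 = 16 + 1, so σ^17 ≡ 552·552 ≡ 191 (mod 589)
σ^17 mod 589 = 191 matches H(m).

verifies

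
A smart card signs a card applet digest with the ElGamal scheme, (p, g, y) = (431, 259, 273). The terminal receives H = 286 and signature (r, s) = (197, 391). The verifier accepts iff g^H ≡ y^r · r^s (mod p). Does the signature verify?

Left side g^H mod p:
259^286 mod 431 = 173
Right side y^r · r^s mod p:
273^197 mod 431 = 227
197^391 mod 431 = 90
227·90 = 20430 ≡ 173 (mod 431)
173 ≡ 173 (mod 431), so the signature is genuine.

verifies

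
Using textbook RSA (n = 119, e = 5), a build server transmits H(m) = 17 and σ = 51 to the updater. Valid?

σ^2 ≡ 51^2 = 2601 ≡ 102
σ^4 ≡ 102^2 = 10404 ≡ 51
5 = 4 + 1, so σ^5 ≡ 51·51 ≡ 102 (mod 119)
The recovered value 102 does not match the digest 17.

no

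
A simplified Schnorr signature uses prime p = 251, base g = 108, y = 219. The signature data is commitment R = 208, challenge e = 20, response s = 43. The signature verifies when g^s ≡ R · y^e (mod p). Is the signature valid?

invalid

g^s mod p:
108^2 = 11664 ≡ 118
108^4 ≡ 118^2 = 13924 ≡ 119
108^8 ≡ 119^2 = 14161 ≡ 105
108^16 ≡ 105^2 = 11025 ≡ 232
108^32 ≡ 232^2 = 53824 ≡ 110
43 = 32 + 8 + 2 + 1, so 108^43 ≡ 110·105·118·108 ≡ 23 (mod 251)
R · y^e mod p:
219^2 = 47961 ≡ 20
219^4 ≡ 20^2 = 400 ≡ 149
219^8 ≡ 149^2 = 22201 ≡ 113
219^16 ≡ 113^2 = 12769 ≡ 219
20 = 16 + 4, so 219^20 ≡ 219·149 ≡ 1 (mod 251)
208·1 = 208 ≡ 208 (mod 251)
23 ≠ 208; the check fails.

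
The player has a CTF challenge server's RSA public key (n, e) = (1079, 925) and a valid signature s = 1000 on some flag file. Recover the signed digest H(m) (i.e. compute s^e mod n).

51

Squares mod 1079: s^1≡1000, s^2≡846, s^4≡339, s^8≡547, s^16≡326, s^32≡534, s^64≡300, s^128≡443, s^256≡950, s^512≡456
925 = 512 + 256 + 128 + 16 + 8 + 4 + 1, so s^925 ≡ 456·950·443·326·547·339·1000 ≡ 51 (mod 1079)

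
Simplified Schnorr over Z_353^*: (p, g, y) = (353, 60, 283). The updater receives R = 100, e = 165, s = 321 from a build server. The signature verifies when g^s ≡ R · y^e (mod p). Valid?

no

g^s mod p:
Squares mod 353: 60^1≡60, 60^2≡70, 60^4≡311, 60^8≡352, 60^16≡1, 60^32≡1, 60^64≡1, 60^128≡1, 60^256≡1
321 = 256 + 64 + 1, so 60^321 ≡ 1·1·60 ≡ 60 (mod 353)
R · y^e mod p:
Squares mod 353: 283^1≡283, 283^2≡311, 283^4≡352, 283^8≡1, 283^16≡1, 283^32≡1, 283^64≡1, 283^128≡1
165 = 128 + 32 + 4 + 1, so 283^165 ≡ 1·1·352·283 ≡ 70 (mod 353)
100·70 = 7000 ≡ 293 (mod 353)
60 ≠ 293; the check fails.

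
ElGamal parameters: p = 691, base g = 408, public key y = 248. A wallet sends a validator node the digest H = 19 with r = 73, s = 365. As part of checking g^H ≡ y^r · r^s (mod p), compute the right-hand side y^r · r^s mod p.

128

248^2 = 61504 ≡ 5
248^4 ≡ 5^2 = 25
248^8 ≡ 25^2 = 625
248^16 ≡ 625^2 = 390625 ≡ 210
248^32 ≡ 210^2 = 44100 ≡ 567
248^64 ≡ 567^2 = 321489 ≡ 174
73 = 64 + 8 + 1, so 248^73 ≡ 174·625·248 ≡ 270 (mod 691)
73^2 = 5329 ≡ 492
73^4 ≡ 492^2 = 242064 ≡ 214
73^8 ≡ 214^2 = 45796 ≡ 190
73^16 ≡ 190^2 = 36100 ≡ 168
73^32 ≡ 168^2 = 28224 ≡ 584
73^64 ≡ 584^2 = 341056 ≡ 393
73^128 ≡ 393^2 = 154449 ≡ 356
73^256 ≡ 356^2 = 126736 ≡ 283
365 = 256 + 64 + 32 + 8 + 4 + 1, so 73^365 ≡ 283·393·584·190·214·73 ≡ 671 (mod 691)
y^r · r^s ≡ 270·671 = 181170 ≡ 128 (mod 691)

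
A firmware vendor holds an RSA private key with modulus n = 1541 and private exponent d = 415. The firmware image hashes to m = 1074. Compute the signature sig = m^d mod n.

m^415 mod 1541 = 817

817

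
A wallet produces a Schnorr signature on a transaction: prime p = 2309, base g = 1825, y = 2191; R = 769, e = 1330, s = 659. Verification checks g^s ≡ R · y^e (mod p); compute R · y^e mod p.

2191^2 = 4800481 ≡ 70
2191^4 ≡ 70^2 = 4900 ≡ 282
2191^8 ≡ 282^2 = 79524 ≡ 1018
2191^16 ≡ 1018^2 = 1036324 ≡ 1892
2191^32 ≡ 1892^2 = 3579664 ≡ 714
2191^64 ≡ 714^2 = 509796 ≡ 1816
2191^128 ≡ 1816^2 = 3297856 ≡ 604
2191^256 ≡ 604^2 = 364816 ≡ 2303
2191^512 ≡ 2303^2 = 5303809 ≡ 36
2191^1024 ≡ 36^2 = 1296
1330 = 1024 + 256 + 32 + 16 + 2, so 2191^1330 ≡ 1296·2303·714·1892·70 ≡ 404 (mod 2309)
R · y^e ≡ 769·404 = 310676 ≡ 1270 (mod 2309)

1270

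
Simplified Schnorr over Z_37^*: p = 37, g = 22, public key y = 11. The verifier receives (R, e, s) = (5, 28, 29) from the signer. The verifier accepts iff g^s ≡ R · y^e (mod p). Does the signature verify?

verifies

g^s mod p:
Squares mod 37: 22^1≡22, 22^2≡3, 22^4≡9, 22^8≡7, 22^16≡12
29 = 16 + 8 + 4 + 1, so 22^29 ≡ 12·7·9·22 ≡ 19 (mod 37)
R · y^e mod p:
Squares mod 37: 11^1≡11, 11^2≡10, 11^4≡26, 11^8≡10, 11^16≡26
28 = 16 + 8 + 4, so 11^28 ≡ 26·10·26 ≡ 26 (mod 37)
5·26 = 130 ≡ 19 (mod 37)
19 ≡ 19 (mod 37); signature holds.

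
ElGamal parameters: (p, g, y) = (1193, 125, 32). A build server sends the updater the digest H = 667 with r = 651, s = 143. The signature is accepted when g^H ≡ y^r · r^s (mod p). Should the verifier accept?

Left side g^H mod p:
125^667 mod 1193 = 106
Right side y^r · r^s mod p:
32^651 mod 1193 = 607
651^143 mod 1193 = 156
607·156 = 94692 ≡ 445 (mod 1193)
106 ≠ 445, so verification fails.

reject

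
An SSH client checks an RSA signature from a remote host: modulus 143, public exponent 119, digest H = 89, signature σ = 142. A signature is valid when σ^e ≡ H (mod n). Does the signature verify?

Squares mod 143: σ^1≡142, σ^2≡1, σ^4≡1, σ^8≡1, σ^16≡1, σ^32≡1, σ^64≡1
119 = 64 + 32 + 16 + 4 + 2 + 1, so σ^119 ≡ 1·1·1·1·1·142 ≡ 142 (mod 143)
The recovered value 142 does not match the digest 89.

does not verify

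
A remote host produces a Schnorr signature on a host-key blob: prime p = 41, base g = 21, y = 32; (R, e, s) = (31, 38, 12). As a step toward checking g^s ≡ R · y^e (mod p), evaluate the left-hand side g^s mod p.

10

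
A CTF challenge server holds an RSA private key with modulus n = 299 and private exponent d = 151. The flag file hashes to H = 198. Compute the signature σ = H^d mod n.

263

H^2 ≡ 198^2 = 39204 ≡ 35
H^4 ≡ 35^2 = 1225 ≡ 29
H^8 ≡ 29^2 = 841 ≡ 243
H^16 ≡ 243^2 = 59049 ≡ 146
H^32 ≡ 146^2 = 21316 ≡ 87
H^64 ≡ 87^2 = 7569 ≡ 94
H^128 ≡ 94^2 = 8836 ≡ 165
151 = 128 + 16 + 4 + 2 + 1, so H^151 ≡ 165·146·29·35·198 ≡ 263 (mod 299)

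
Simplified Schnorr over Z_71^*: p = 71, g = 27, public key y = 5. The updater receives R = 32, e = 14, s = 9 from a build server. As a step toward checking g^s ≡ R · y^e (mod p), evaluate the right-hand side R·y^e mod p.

5^2 = 25
5^4 ≡ 25^2 = 625 ≡ 57
5^8 ≡ 57^2 = 3249 ≡ 54
14 = 8 + 4 + 2, so 5^14 ≡ 54·57·25 ≡ 57 (mod 71)
R · y^e ≡ 32·57 = 1824 ≡ 49 (mod 71)

49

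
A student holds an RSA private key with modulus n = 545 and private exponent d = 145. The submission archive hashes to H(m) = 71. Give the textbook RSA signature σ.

71

Squares mod 545: (H(m))^1≡71, (H(m))^2≡136, (H(m))^4≡511, (H(m))^8≡66, (H(m))^16≡541, (H(m))^32≡16, (H(m))^64≡256, (H(m))^128≡136
145 = 128 + 16 + 1, so (H(m))^145 ≡ 136·541·71 ≡ 71 (mod 545)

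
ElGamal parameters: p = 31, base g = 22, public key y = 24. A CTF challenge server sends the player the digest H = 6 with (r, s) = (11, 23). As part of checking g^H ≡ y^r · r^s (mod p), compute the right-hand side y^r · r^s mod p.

Squares mod 31: 24^1≡24, 24^2≡18, 24^4≡14, 24^8≡10
11 = 8 + 2 + 1, so 24^11 ≡ 10·18·24 ≡ 11 (mod 31)
Squares mod 31: 11^1≡11, 11^2≡28, 11^4≡9, 11^8≡19, 11^16≡20
23 = 16 + 4 + 2 + 1, so 11^23 ≡ 20·9·28·11 ≡ 12 (mod 31)
y^r · r^s ≡ 11·12 = 132 ≡ 8 (mod 31)

8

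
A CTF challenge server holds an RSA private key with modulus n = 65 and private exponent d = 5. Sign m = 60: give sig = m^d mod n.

60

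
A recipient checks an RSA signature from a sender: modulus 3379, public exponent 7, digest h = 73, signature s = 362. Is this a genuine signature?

genuine

Squares mod 3379: s^1≡362, s^2≡2642, s^4≡2529
7 = 4 + 2 + 1, so s^7 ≡ 2529·2642·362 ≡ 73 (mod 3379)
Since 73 equals the digest 73, verification succeeds.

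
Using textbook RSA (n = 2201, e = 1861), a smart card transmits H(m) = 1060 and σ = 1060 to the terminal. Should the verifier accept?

σ^2 ≡ 1060^2 = 1123600 ≡ 1090
σ^4 ≡ 1090^2 = 1188100 ≡ 1761
σ^8 ≡ 1761^2 = 3101121 ≡ 2113
σ^16 ≡ 2113^2 = 4464769 ≡ 1141
σ^32 ≡ 1141^2 = 1301881 ≡ 1090
σ^64 ≡ 1090^2 = 1188100 ≡ 1761
σ^128 ≡ 1761^2 = 3101121 ≡ 2113
σ^256 ≡ 2113^2 = 4464769 ≡ 1141
σ^512 ≡ 1141^2 = 1301881 ≡ 1090
σ^1024 ≡ 1090^2 = 1188100 ≡ 1761
1861 = 1024 + 512 + 256 + 64 + 4 + 1, so σ^1861 ≡ 1761·1090·1141·1761·1761·1060 ≡ 1060 (mod 2201)
Since 1060 equals the digest 1060, verification succeeds.

accept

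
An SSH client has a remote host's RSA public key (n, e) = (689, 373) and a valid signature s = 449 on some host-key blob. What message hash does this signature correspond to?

7

s^2 ≡ 449^2 = 201601 ≡ 413
s^4 ≡ 413^2 = 170569 ≡ 386
s^8 ≡ 386^2 = 148996 ≡ 172
s^16 ≡ 172^2 = 29584 ≡ 646
s^32 ≡ 646^2 = 417316 ≡ 471
s^64 ≡ 471^2 = 221841 ≡ 672
s^128 ≡ 672^2 = 451584 ≡ 289
s^256 ≡ 289^2 = 83521 ≡ 152
373 = 256 + 64 + 32 + 16 + 4 + 1, so s^373 ≡ 152·672·471·646·386·449 ≡ 7 (mod 689)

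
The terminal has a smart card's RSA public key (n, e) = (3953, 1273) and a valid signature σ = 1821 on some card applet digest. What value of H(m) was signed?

3391

σ^2 ≡ 1821^2 = 3316041 ≡ 3427
σ^4 ≡ 3427^2 = 11744329 ≡ 3919
σ^8 ≡ 3919^2 = 15358561 ≡ 1156
σ^16 ≡ 1156^2 = 1336336 ≡ 222
σ^32 ≡ 222^2 = 49284 ≡ 1848
σ^64 ≡ 1848^2 = 3415104 ≡ 3665
σ^128 ≡ 3665^2 = 13432225 ≡ 3884
σ^256 ≡ 3884^2 = 15085456 ≡ 808
σ^512 ≡ 808^2 = 652864 ≡ 619
σ^1024 ≡ 619^2 = 383161 ≡ 3673
1273 = 1024 + 128 + 64 + 32 + 16 + 8 + 1, so σ^1273 ≡ 3673·3884·3665·1848·222·1156·1821 ≡ 3391 (mod 3953)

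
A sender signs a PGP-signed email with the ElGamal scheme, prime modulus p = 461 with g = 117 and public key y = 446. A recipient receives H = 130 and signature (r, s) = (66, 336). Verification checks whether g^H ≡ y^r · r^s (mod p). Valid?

yes

Left side g^H mod p:
Squares mod 461: 117^1≡117, 117^2≡320, 117^4≡58, 117^8≡137, 117^16≡329, 117^32≡367, 117^64≡77, 117^128≡397
130 = 128 + 2, so 117^130 ≡ 397·320 ≡ 265 (mod 461)
Right side y^r · r^s mod p:
Squares mod 461: 446^1≡446, 446^2≡225, 446^4≡376, 446^8≡310, 446^16≡212, 446^32≡227, 446^64≡358
66 = 64 + 2, so 446^66 ≡ 358·225 ≡ 336 (mod 461)
Squares mod 461: 66^1≡66, 66^2≡207, 66^4≡437, 66^8≡115, 66^16≡317, 66^32≡452, 66^64≡81, 66^128≡107, 66^256≡385
336 = 256 + 64 + 16, so 66^336 ≡ 385·81·317 ≡ 422 (mod 461)
336·422 = 141792 ≡ 265 (mod 461)
265 ≡ 265 (mod 461), so the signature is genuine.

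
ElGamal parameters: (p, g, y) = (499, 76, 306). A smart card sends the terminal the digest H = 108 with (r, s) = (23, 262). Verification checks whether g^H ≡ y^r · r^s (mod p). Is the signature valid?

invalid

Left side g^H mod p:
76^2 = 5776 ≡ 287
76^4 ≡ 287^2 = 82369 ≡ 34
76^8 ≡ 34^2 = 1156 ≡ 158
76^16 ≡ 158^2 = 24964 ≡ 14
76^32 ≡ 14^2 = 196
76^64 ≡ 196^2 = 38416 ≡ 492
108 = 64 + 32 + 8 + 4, so 76^108 ≡ 492·196·158·34 ≡ 345 (mod 499)
Right side y^r · r^s mod p:
306^2 = 93636 ≡ 323
306^4 ≡ 323^2 = 104329 ≡ 38
306^8 ≡ 38^2 = 1444 ≡ 446
306^16 ≡ 446^2 = 198916 ≡ 314
23 = 16 + 4 + 2 + 1, so 306^23 ≡ 314·38·323·306 ≡ 412 (mod 499)
23^2 = 529 ≡ 30
23^4 ≡ 30^2 = 900 ≡ 401
23^8 ≡ 401^2 = 160801 ≡ 123
23^16 ≡ 123^2 = 15129 ≡ 159
23^32 ≡ 159^2 = 25281 ≡ 331
23^64 ≡ 331^2 = 109561 ≡ 280
23^128 ≡ 280^2 = 78400 ≡ 57
23^256 ≡ 57^2 = 3249 ≡ 255
262 = 256 + 4 + 2, so 23^262 ≡ 255·401·30 ≡ 297 (mod 499)
412·297 = 122364 ≡ 109 (mod 499)
345 ≠ 109, so verification fails.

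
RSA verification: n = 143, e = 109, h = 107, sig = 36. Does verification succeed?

sig^2 ≡ 36^2 = 1296 ≡ 9
sig^4 ≡ 9^2 = 81
sig^8 ≡ 81^2 = 6561 ≡ 126
sig^16 ≡ 126^2 = 15876 ≡ 3
sig^32 ≡ 3^2 = 9
sig^64 ≡ 9^2 = 81
109 = 64 + 32 + 8 + 4 + 1, so sig^109 ≡ 81·9·126·81·36 ≡ 114 (mod 143)
sig^109 mod 143 = 114, but h = 107.

fails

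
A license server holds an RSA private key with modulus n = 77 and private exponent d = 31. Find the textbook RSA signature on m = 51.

m^2 ≡ 51^2 = 2601 ≡ 60
m^4 ≡ 60^2 = 3600 ≡ 58
m^8 ≡ 58^2 = 3364 ≡ 53
m^16 ≡ 53^2 = 2809 ≡ 37
31 = 16 + 8 + 4 + 2 + 1, so m^31 ≡ 37·53·58·60·51 ≡ 51 (mod 77)

51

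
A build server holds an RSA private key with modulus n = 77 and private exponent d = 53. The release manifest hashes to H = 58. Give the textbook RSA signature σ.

60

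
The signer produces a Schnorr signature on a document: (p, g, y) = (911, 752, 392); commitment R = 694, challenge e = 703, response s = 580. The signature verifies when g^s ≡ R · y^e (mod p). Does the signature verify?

g^s mod p:
Squares mod 911: 752^1≡752, 752^2≡684, 752^4≡513, 752^8≡801, 752^16≡257, 752^32≡457, 752^64≡230, 752^128≡62, 752^256≡200, 752^512≡827
580 = 512 + 64 + 4, so 752^580 ≡ 827·230·513 ≡ 520 (mod 911)
R · y^e mod p:
Squares mod 911: 392^1≡392, 392^2≡616, 392^4≡480, 392^8≡828, 392^16≡512, 392^32≡687, 392^64≡71, 392^128≡486, 392^256≡247, 392^512≡883
703 = 512 + 128 + 32 + 16 + 8 + 4 + 2 + 1, so 392^703 ≡ 883·486·687·512·828·480·616·392 ≡ 8 (mod 911)
694·8 = 5552 ≡ 86 (mod 911)
520 ≠ 86; the check fails.

does not verify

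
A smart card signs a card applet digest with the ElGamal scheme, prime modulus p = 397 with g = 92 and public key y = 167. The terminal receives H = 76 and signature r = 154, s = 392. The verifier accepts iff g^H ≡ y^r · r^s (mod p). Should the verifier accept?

accept

Left side g^H mod p:
92^2 = 8464 ≡ 127
92^4 ≡ 127^2 = 16129 ≡ 249
92^8 ≡ 249^2 = 62001 ≡ 69
92^16 ≡ 69^2 = 4761 ≡ 394
92^32 ≡ 394^2 = 155236 ≡ 9
92^64 ≡ 9^2 = 81
76 = 64 + 8 + 4, so 92^76 ≡ 81·69·249 ≡ 176 (mod 397)
Right side y^r · r^s mod p:
167^2 = 27889 ≡ 99
167^4 ≡ 99^2 = 9801 ≡ 273
167^8 ≡ 273^2 = 74529 ≡ 290
167^16 ≡ 290^2 = 84100 ≡ 333
167^32 ≡ 333^2 = 110889 ≡ 126
167^64 ≡ 126^2 = 15876 ≡ 393
167^128 ≡ 393^2 = 154449 ≡ 16
154 = 128 + 16 + 8 + 2, so 167^154 ≡ 16·333·290·99 ≡ 1 (mod 397)
154^2 = 23716 ≡ 293
154^4 ≡ 293^2 = 85849 ≡ 97
154^8 ≡ 97^2 = 9409 ≡ 278
154^16 ≡ 278^2 = 77284 ≡ 266
154^32 ≡ 266^2 = 70756 ≡ 90
154^64 ≡ 90^2 = 8100 ≡ 160
154^128 ≡ 160^2 = 25600 ≡ 192
154^256 ≡ 192^2 = 36864 ≡ 340
392 = 256 + 128 + 8, so 154^392 ≡ 340·192·278 ≡ 176 (mod 397)
1·176 = 176 ≡ 176 (mod 397)
176 ≡ 176 (mod 397), so the signature is genuine.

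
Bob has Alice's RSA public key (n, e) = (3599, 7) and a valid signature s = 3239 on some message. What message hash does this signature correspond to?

Squares mod 3599: s^1≡3239, s^2≡36, s^4≡1296
7 = 4 + 2 + 1, so s^7 ≡ 1296·36·3239 ≡ 373 (mod 3599)

373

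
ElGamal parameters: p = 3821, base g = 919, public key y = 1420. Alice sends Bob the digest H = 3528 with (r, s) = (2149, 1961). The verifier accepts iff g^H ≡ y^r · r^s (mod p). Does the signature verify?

does not verify

Left side g^H mod p:
Squares mod 3821: 919^1≡919, 919^2≡120, 919^4≡2937, 919^8≡1972, 919^16≡2827, 919^32≡2218, 919^64≡1897, 919^128≡3048, 919^256≡1453, 919^512≡2017, 919^1024≡2745, 919^2048≡13
3528 = 2048 + 1024 + 256 + 128 + 64 + 8, so 919^3528 ≡ 13·2745·1453·3048·1897·1972 ≡ 1689 (mod 3821)
Right side y^r · r^s mod p:
Squares mod 3821: 1420^1≡1420, 1420^2≡2733, 1420^4≡3055, 1420^8≡2143, 1420^16≡3428, 1420^32≡1609, 1420^64≡2064, 1420^128≡3502, 1420^256≡2415, 1420^512≡1379, 1420^1024≡2604, 1420^2048≡2362
2149 = 2048 + 64 + 32 + 4 + 1, so 1420^2149 ≡ 2362·2064·1609·3055·1420 ≡ 1189 (mod 3821)
Squares mod 3821: 2149^1≡2149, 2149^2≡2433, 2149^4≡760, 2149^8≡629, 2149^16≡2078, 2149^32≡354, 2149^64≡3044, 2149^128≡11, 2149^256≡121, 2149^512≡3178, 2149^1024≡781
1961 = 1024 + 512 + 256 + 128 + 32 + 8 + 1, so 2149^1961 ≡ 781·3178·121·11·354·629·2149 ≡ 2921 (mod 3821)
1189·2921 = 3473069 ≡ 3601 (mod 3821)
1689 ≠ 3601, so verification fails.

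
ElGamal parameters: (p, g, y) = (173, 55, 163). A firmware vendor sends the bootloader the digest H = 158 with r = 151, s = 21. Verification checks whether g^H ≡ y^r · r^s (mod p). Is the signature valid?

Left side g^H mod p:
55^2 = 3025 ≡ 84
55^4 ≡ 84^2 = 7056 ≡ 136
55^8 ≡ 136^2 = 18496 ≡ 158
55^16 ≡ 158^2 = 24964 ≡ 52
55^32 ≡ 52^2 = 2704 ≡ 109
55^64 ≡ 109^2 = 11881 ≡ 117
55^128 ≡ 117^2 = 13689 ≡ 22
158 = 128 + 16 + 8 + 4 + 2, so 55^158 ≡ 22·52·158·136·84 ≡ 148 (mod 173)
Right side y^r · r^s mod p:
163^2 = 26569 ≡ 100
163^4 ≡ 100^2 = 10000 ≡ 139
163^8 ≡ 139^2 = 19321 ≡ 118
163^16 ≡ 118^2 = 13924 ≡ 84
163^32 ≡ 84^2 = 7056 ≡ 136
163^64 ≡ 136^2 = 18496 ≡ 158
163^128 ≡ 158^2 = 24964 ≡ 52
151 = 128 + 16 + 4 + 2 + 1, so 163^151 ≡ 52·84·139·100·163 ≡ 150 (mod 173)
151^2 = 22801 ≡ 138
151^4 ≡ 138^2 = 19044 ≡ 14
151^8 ≡ 14^2 = 196 ≡ 23
151^16 ≡ 23^2 = 529 ≡ 10
21 = 16 + 4 + 1, so 151^21 ≡ 10·14·151 ≡ 34 (mod 173)
150·34 = 5100 ≡ 83 (mod 173)
148 ≠ 83, so verification fails.

invalid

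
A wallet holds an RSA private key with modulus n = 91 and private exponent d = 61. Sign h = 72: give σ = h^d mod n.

72

h^2 ≡ 72^2 = 5184 ≡ 88
h^4 ≡ 88^2 = 7744 ≡ 9
h^8 ≡ 9^2 = 81
h^16 ≡ 81^2 = 6561 ≡ 9
h^32 ≡ 9^2 = 81
61 = 32 + 16 + 8 + 4 + 1, so h^61 ≡ 81·9·81·9·72 ≡ 72 (mod 91)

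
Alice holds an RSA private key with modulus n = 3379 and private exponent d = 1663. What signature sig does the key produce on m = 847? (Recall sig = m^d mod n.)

Squares mod 3379: m^1≡847, m^2≡1061, m^4≡514, m^8≡634, m^16≡3234, m^32≡751, m^64≡3087, m^128≡789, m^256≡785, m^512≡1247, m^1024≡669
1663 = 1024 + 512 + 64 + 32 + 16 + 8 + 4 + 2 + 1, so m^1663 ≡ 669·1247·3087·751·3234·634·514·1061·847 ≡ 908 (mod 3379)

908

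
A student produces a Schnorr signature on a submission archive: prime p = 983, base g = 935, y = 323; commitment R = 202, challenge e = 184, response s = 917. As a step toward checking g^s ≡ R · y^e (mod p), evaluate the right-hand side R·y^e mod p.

323^2 = 104329 ≡ 131
323^4 ≡ 131^2 = 17161 ≡ 450
323^8 ≡ 450^2 = 202500 ≡ 2
323^16 ≡ 2^2 = 4
323^32 ≡ 4^2 = 16
323^64 ≡ 16^2 = 256
323^128 ≡ 256^2 = 65536 ≡ 658
184 = 128 + 32 + 16 + 8, so 323^184 ≡ 658·16·4·2 ≡ 669 (mod 983)
R · y^e ≡ 202·669 = 135138 ≡ 467 (mod 983)

467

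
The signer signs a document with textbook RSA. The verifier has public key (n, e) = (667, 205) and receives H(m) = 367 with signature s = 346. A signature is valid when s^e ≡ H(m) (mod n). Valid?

s^205 mod 667 = 300
The recovered value 300 does not match the digest 367.

no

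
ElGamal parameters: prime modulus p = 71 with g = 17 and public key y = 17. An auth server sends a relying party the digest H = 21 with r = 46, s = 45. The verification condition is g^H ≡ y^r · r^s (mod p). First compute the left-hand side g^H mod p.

17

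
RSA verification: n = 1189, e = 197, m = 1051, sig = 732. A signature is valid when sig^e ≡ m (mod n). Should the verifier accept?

sig^2 ≡ 732^2 = 535824 ≡ 774
sig^4 ≡ 774^2 = 599076 ≡ 1009
sig^8 ≡ 1009^2 = 1018081 ≡ 297
sig^16 ≡ 297^2 = 88209 ≡ 223
sig^32 ≡ 223^2 = 49729 ≡ 980
sig^64 ≡ 980^2 = 960400 ≡ 877
sig^128 ≡ 877^2 = 769129 ≡ 1035
197 = 128 + 64 + 4 + 1, so sig^197 ≡ 1035·877·1009·732 ≡ 1051 (mod 1189)
sig^197 mod 1189 = 1051 matches m.

accept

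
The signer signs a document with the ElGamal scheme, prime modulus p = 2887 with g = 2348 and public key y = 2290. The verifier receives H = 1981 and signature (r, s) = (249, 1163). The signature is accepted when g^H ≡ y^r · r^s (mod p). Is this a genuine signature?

Left side g^H mod p:
2348^2 = 5513104 ≡ 1821
2348^4 ≡ 1821^2 = 3316041 ≡ 1765
2348^8 ≡ 1765^2 = 3115225 ≡ 152
2348^16 ≡ 152^2 = 23104 ≡ 8
2348^32 ≡ 8^2 = 64
2348^64 ≡ 64^2 = 4096 ≡ 1209
2348^128 ≡ 1209^2 = 1461681 ≡ 859
2348^256 ≡ 859^2 = 737881 ≡ 1696
2348^512 ≡ 1696^2 = 2876416 ≡ 964
2348^1024 ≡ 964^2 = 929296 ≡ 2569
1981 = 1024 + 512 + 256 + 128 + 32 + 16 + 8 + 4 + 1, so 2348^1981 ≡ 2569·964·1696·859·64·8·152·1765·2348 ≡ 974 (mod 2887)
Right side y^r · r^s mod p:
2290^2 = 5244100 ≡ 1308
2290^4 ≡ 1308^2 = 1710864 ≡ 1760
2290^8 ≡ 1760^2 = 3097600 ≡ 2736
2290^16 ≡ 2736^2 = 7485696 ≡ 2592
2290^32 ≡ 2592^2 = 6718464 ≡ 415
2290^64 ≡ 415^2 = 172225 ≡ 1892
2290^128 ≡ 1892^2 = 3579664 ≡ 2671
249 = 128 + 64 + 32 + 16 + 8 + 1, so 2290^249 ≡ 2671·1892·415·2592·2736·2290 ≡ 152 (mod 2887)
249^2 = 62001 ≡ 1374
249^4 ≡ 1374^2 = 1887876 ≡ 2665
249^8 ≡ 2665^2 = 7102225 ≡ 205
249^16 ≡ 205^2 = 42025 ≡ 1607
249^32 ≡ 1607^2 = 2582449 ≡ 1471
249^64 ≡ 1471^2 = 2163841 ≡ 1478
249^128 ≡ 1478^2 = 2184484 ≡ 1912
249^256 ≡ 1912^2 = 3655744 ≡ 802
249^512 ≡ 802^2 = 643204 ≡ 2290
249^1024 ≡ 2290^2 = 5244100 ≡ 1308
1163 = 1024 + 128 + 8 + 2 + 1, so 249^1163 ≡ 1308·1912·205·1374·249 ≡ 1184 (mod 2887)
152·1184 = 179968 ≡ 974 (mod 2887)
974 ≡ 974 (mod 2887), so the signature is genuine.

genuine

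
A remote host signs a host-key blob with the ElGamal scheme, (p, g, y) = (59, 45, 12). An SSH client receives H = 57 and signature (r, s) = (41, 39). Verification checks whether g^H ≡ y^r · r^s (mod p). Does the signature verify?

Left side g^H mod p:
Squares mod 59: 45^1≡45, 45^2≡19, 45^4≡7, 45^8≡49, 45^16≡41, 45^32≡29
57 = 32 + 16 + 8 + 1, so 45^57 ≡ 29·41·49·45 ≡ 21 (mod 59)
Right side y^r · r^s mod p:
Squares mod 59: 12^1≡12, 12^2≡26, 12^4≡27, 12^8≡21, 12^16≡28, 12^32≡17
41 = 32 + 8 + 1, so 12^41 ≡ 17·21·12 ≡ 36 (mod 59)
Squares mod 59: 41^1≡41, 41^2≡29, 41^4≡15, 41^8≡48, 41^16≡3, 41^32≡9
39 = 32 + 4 + 2 + 1, so 41^39 ≡ 9·15·29·41 ≡ 35 (mod 59)
36·35 = 1260 ≡ 21 (mod 59)
21 ≡ 21 (mod 59), so the signature is genuine.

verifies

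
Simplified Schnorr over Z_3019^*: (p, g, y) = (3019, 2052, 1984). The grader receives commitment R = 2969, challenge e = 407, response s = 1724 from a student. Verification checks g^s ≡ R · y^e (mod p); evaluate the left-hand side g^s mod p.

2052^2 = 4210704 ≡ 2218
2052^4 ≡ 2218^2 = 4919524 ≡ 1573
2052^8 ≡ 1573^2 = 2474329 ≡ 1768
2052^16 ≡ 1768^2 = 3125824 ≡ 1159
2052^32 ≡ 1159^2 = 1343281 ≡ 2845
2052^64 ≡ 2845^2 = 8094025 ≡ 86
2052^128 ≡ 86^2 = 7396 ≡ 1358
2052^256 ≡ 1358^2 = 1844164 ≡ 2574
2052^512 ≡ 2574^2 = 6625476 ≡ 1790
2052^1024 ≡ 1790^2 = 3204100 ≡ 941
1724 = 1024 + 512 + 128 + 32 + 16 + 8 + 4, so 2052^1724 ≡ 941·1790·1358·2845·1159·1768·1573 ≡ 1898 (mod 3019)

1898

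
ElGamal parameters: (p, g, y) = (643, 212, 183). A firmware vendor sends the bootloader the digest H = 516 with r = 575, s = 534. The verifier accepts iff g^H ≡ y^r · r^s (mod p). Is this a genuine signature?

Left side g^H mod p:
212^2 = 44944 ≡ 577
212^4 ≡ 577^2 = 332929 ≡ 498
212^8 ≡ 498^2 = 248004 ≡ 449
212^16 ≡ 449^2 = 201601 ≡ 342
212^32 ≡ 342^2 = 116964 ≡ 581
212^64 ≡ 581^2 = 337561 ≡ 629
212^128 ≡ 629^2 = 395641 ≡ 196
212^256 ≡ 196^2 = 38416 ≡ 479
212^512 ≡ 479^2 = 229441 ≡ 533
516 = 512 + 4, so 212^516 ≡ 533·498 ≡ 518 (mod 643)
Right side y^r · r^s mod p:
183^2 = 33489 ≡ 53
183^4 ≡ 53^2 = 2809 ≡ 237
183^8 ≡ 237^2 = 56169 ≡ 228
183^16 ≡ 228^2 = 51984 ≡ 544
183^32 ≡ 544^2 = 295936 ≡ 156
183^64 ≡ 156^2 = 24336 ≡ 545
183^128 ≡ 545^2 = 297025 ≡ 602
183^256 ≡ 602^2 = 362404 ≡ 395
183^512 ≡ 395^2 = 156025 ≡ 419
575 = 512 + 32 + 16 + 8 + 4 + 2 + 1, so 183^575 ≡ 419·156·544·228·237·53·183 ≡ 517 (mod 643)
575^2 = 330625 ≡ 123
575^4 ≡ 123^2 = 15129 ≡ 340
575^8 ≡ 340^2 = 115600 ≡ 503
575^16 ≡ 503^2 = 253009 ≡ 310
575^32 ≡ 310^2 = 96100 ≡ 293
575^64 ≡ 293^2 = 85849 ≡ 330
575^128 ≡ 330^2 = 108900 ≡ 233
575^256 ≡ 233^2 = 54289 ≡ 277
575^512 ≡ 277^2 = 76729 ≡ 212
534 = 512 + 16 + 4 + 2, so 575^534 ≡ 212·310·340·123 ≡ 135 (mod 643)
517·135 = 69795 ≡ 351 (mod 643)
518 ≠ 351, so verification fails.

forged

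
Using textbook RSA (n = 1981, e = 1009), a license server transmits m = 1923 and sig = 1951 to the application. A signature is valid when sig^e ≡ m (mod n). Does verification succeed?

passes

Squares mod 1981: sig^1≡1951, sig^2≡900, sig^4≡1752, sig^8≡935, sig^16≡604, sig^32≡312, sig^64≡275, sig^128≡347, sig^256≡1549, sig^512≡410
1009 = 512 + 256 + 128 + 64 + 32 + 16 + 1, so sig^1009 ≡ 410·1549·347·275·312·604·1951 ≡ 1923 (mod 1981)
1923 = m, so the signature checks out.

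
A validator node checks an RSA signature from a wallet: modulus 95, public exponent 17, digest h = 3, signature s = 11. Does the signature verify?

does not verify

Squares mod 95: s^1≡11, s^2≡26, s^4≡11, s^8≡26, s^16≡11
17 = 16 + 1, so s^17 ≡ 11·11 ≡ 26 (mod 95)
The recovered value 26 does not match the digest 3.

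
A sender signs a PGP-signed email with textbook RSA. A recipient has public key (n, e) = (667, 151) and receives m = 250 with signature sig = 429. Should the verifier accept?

sig^151 mod 667 = 571
sig^151 mod 667 = 571, but m = 250.

reject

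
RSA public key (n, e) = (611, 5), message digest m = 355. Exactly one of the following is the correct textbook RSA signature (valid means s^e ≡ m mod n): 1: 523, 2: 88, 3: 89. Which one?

Candidate 1: Squares mod 611: 523^1≡523, 523^2≡412, 523^4≡497; 5 = 4 + 1, so 523^5 ≡ 497·523 ≡ 256 (mod 611)
Candidate 2: Squares mod 611: 88^1≡88, 88^2≡412, 88^4≡497; 5 = 4 + 1, so 88^5 ≡ 497·88 ≡ 355 (mod 611)
  → matches m = 355
Candidate 3: Squares mod 611: 89^1≡89, 89^2≡589, 89^4≡484; 5 = 4 + 1, so 89^5 ≡ 484·89 ≡ 306 (mod 611)

2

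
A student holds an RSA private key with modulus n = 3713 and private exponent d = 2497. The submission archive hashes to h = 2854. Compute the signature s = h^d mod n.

1669

Squares mod 3713: h^1≡2854, h^2≡2707, h^4≡2100, h^8≡2669, h^16≡2027, h^32≡2151, h^64≡403, h^128≡2750, h^256≡2832, h^512≡144, h^1024≡2171, h^2048≡1444
2497 = 2048 + 256 + 128 + 64 + 1, so h^2497 ≡ 1444·2832·2750·403·2854 ≡ 1669 (mod 3713)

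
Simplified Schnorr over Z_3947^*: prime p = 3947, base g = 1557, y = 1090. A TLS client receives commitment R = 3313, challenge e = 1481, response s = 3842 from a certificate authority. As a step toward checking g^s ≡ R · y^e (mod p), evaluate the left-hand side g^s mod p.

Squares mod 3947: 1557^1≡1557, 1557^2≡791, 1557^4≡2055, 1557^8≡3682, 1557^16≡3126, 1557^32≡3051, 1557^64≡1575, 1557^128≡1909, 1557^256≡1200, 1557^512≡3292, 1557^1024≡2749, 1557^2048≡2443
3842 = 2048 + 1024 + 512 + 256 + 2, so 1557^3842 ≡ 2443·2749·3292·1200·791 ≡ 1553 (mod 3947)

1553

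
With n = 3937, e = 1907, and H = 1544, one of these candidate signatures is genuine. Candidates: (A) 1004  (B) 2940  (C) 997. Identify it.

C

Candidate A: 1004^1907 mod 3937 = 2243
Candidate B: 2940^1907 mod 3937 = 2393
Candidate C: 997^1907 mod 3937 = 1544
  → matches H = 1544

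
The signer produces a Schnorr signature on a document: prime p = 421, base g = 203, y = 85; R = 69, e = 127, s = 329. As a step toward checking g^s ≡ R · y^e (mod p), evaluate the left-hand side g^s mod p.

329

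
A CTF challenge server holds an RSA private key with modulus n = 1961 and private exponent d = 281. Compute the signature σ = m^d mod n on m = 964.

24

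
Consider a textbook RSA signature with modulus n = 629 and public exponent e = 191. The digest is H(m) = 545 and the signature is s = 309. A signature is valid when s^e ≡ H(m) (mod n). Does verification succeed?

fails

s^191 mod 629 = 533
The recovered value 533 does not match the digest 545.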